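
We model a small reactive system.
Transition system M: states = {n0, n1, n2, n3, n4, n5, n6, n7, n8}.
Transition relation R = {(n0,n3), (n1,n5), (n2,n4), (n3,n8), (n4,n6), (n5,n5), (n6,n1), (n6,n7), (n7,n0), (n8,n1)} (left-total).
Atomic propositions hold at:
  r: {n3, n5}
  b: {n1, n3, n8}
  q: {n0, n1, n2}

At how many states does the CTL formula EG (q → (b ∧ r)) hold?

Sat(b ∧ r) = {n3}
Sat(q → (b ∧ r)) = {n3, n4, n5, n6, n7, n8}
EG (q → (b ∧ r)): greatest fixpoint, start Z0 = {n3, n4, n5, n6, n7, n8}, keep only states in Sat with some successor in Z. Z1 = {n3, n4, n5, n6}; Z2 = {n4, n5}; Z3 = {n5}; fixed.
Sat(EG (q → (b ∧ r))) = {n5}
|Sat(EG (q → (b ∧ r)))| = |{n5}| = 1.

1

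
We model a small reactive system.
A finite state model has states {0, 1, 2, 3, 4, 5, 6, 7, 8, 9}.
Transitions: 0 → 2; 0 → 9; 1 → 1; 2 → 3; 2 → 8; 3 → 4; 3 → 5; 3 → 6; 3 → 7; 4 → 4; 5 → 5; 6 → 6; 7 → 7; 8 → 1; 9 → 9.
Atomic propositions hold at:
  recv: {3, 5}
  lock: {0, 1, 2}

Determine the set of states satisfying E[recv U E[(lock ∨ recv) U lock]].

{0, 1, 2}

Sat(lock ∨ recv) = {0, 1, 2, 3, 5}
E[(lock ∨ recv) U lock]: least fixpoint, start Z0 = Sat(lock) = {0, 1, 2}, add states in Sat(lock ∨ recv) with some successor in Z. Already a fixed point.
Sat(E[(lock ∨ recv) U lock]) = {0, 1, 2}
E[recv U E[(lock ∨ recv) U lock]]: least fixpoint, start Z0 = Sat(E[(lock ∨ recv) U lock]) = {0, 1, 2}, add states in Sat(recv) with some successor in Z. Already a fixed point.
Sat(E[recv U E[(lock ∨ recv) U lock]]) = {0, 1, 2}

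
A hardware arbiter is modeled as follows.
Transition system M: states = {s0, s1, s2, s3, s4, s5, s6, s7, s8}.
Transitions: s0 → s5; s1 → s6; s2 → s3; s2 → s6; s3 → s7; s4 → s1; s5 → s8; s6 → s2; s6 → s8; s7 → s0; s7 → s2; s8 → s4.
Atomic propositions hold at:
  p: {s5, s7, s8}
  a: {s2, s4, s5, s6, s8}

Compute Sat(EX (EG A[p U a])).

{s1, s2, s6, s7}

A[p U a]: least fixpoint, start Z0 = Sat(a) = {s2, s4, s5, s6, s8}, add states in Sat(p) with every successor in Z. Already a fixed point.
Sat(A[p U a]) = {s2, s4, s5, s6, s8}
EG A[p U a]: greatest fixpoint, start Z0 = {s2, s4, s5, s6, s8}, keep only states in Sat with some successor in Z. Z1 = {s2, s5, s6, s8}; Z2 = {s2, s5, s6}; Z3 = {s2, s6}; fixed.
Sat(EG A[p U a]) = {s2, s6}
Sat(EX (EG A[p U a])) = {s : some successor in {s2, s6}} = {s1, s2, s6, s7}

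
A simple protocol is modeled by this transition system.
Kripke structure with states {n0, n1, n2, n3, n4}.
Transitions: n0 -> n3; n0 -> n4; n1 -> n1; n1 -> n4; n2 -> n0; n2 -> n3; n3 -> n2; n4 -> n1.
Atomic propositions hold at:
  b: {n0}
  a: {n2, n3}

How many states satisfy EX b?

1

Sat(EX b) = {s : some successor in {n0}} = {n2}
|Sat(EX b)| = |{n2}| = 1.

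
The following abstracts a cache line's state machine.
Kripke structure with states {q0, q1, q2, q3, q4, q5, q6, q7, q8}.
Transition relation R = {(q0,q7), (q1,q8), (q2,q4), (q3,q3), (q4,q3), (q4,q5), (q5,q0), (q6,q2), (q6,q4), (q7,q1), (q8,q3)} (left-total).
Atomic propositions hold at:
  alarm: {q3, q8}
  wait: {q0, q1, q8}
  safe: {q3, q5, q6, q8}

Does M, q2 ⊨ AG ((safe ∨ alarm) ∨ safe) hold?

Sat(safe ∨ alarm) = {q3, q5, q6, q8}
Sat((safe ∨ alarm) ∨ safe) = {q3, q5, q6, q8}
AG ((safe ∨ alarm) ∨ safe): greatest fixpoint, start Z0 = {q3, q5, q6, q8}, keep only states in Sat with every successor in Z. Z1 = {q3, q8}; fixed.
Sat(AG ((safe ∨ alarm) ∨ safe)) = {q3, q8}
q2 ∉ Sat(AG ((safe ∨ alarm) ∨ safe)) = {q3, q8}, so the formula does not hold at q2.

No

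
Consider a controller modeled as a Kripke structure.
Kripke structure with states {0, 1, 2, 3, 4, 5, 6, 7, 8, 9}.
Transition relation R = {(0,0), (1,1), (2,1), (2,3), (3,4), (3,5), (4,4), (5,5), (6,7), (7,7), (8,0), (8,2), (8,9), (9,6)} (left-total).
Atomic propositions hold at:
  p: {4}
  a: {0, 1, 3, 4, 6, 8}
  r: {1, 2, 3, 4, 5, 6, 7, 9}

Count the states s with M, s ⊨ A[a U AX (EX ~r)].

Sat(~r) = {0, 8}
Sat(EX ~r) = {s : some successor in {0, 8}} = {0, 8}
Sat(AX (EX ~r)) = {s : every successor in {0, 8}} = {0}
A[a U AX (EX ~r)]: least fixpoint, start Z0 = Sat(AX (EX ~r)) = {0}, add states in Sat(a) with every successor in Z. Already a fixed point.
Sat(A[a U AX (EX ~r)]) = {0}
|Sat(A[a U AX (EX ~r)])| = |{0}| = 1.

1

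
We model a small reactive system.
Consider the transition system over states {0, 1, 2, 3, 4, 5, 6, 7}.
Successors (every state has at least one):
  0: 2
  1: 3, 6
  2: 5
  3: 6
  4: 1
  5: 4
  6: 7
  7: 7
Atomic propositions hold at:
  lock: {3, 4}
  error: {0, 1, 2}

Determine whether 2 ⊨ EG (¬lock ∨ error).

Sat(¬lock) = {0, 1, 2, 5, 6, 7}
Sat(¬lock ∨ error) = {0, 1, 2, 5, 6, 7}
EG (¬lock ∨ error): greatest fixpoint, start Z0 = {0, 1, 2, 5, 6, 7}, keep only states in Sat with some successor in Z. Z1 = {0, 1, 2, 6, 7}; Z2 = {0, 1, 6, 7}; Z3 = {1, 6, 7}; fixed.
Sat(EG (¬lock ∨ error)) = {1, 6, 7}
2 ∉ Sat(EG (¬lock ∨ error)) = {1, 6, 7}, so the formula does not hold at 2.

No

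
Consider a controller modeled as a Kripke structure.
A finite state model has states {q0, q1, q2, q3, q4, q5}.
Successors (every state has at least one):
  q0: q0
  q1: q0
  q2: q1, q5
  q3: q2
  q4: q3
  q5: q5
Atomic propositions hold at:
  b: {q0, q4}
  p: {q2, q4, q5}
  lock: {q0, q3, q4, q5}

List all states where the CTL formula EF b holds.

{q0, q1, q2, q3, q4}

EF b: least fixpoint, start Z0 = {q0, q4}, add states with some successor in Z. Z1 = {q0, q1, q4}; Z2 = {q0, q1, q2, q4}; Z3 = {q0, q1, q2, q3, q4}; fixed.
Sat(EF b) = {q0, q1, q2, q3, q4}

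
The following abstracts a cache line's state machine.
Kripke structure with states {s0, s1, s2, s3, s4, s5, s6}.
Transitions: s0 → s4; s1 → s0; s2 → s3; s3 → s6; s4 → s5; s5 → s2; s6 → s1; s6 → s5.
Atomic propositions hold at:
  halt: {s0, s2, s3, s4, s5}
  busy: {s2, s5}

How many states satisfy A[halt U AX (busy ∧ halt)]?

Sat(busy ∧ halt) = {s2, s5}
Sat(AX (busy ∧ halt)) = {s : every successor in {s2, s5}} = {s4, s5}
A[halt U AX (busy ∧ halt)]: least fixpoint, start Z0 = Sat(AX (busy ∧ halt)) = {s4, s5}, add states in Sat(halt) with every successor in Z. Z1 = {s0, s4, s5}; fixed.
Sat(A[halt U AX (busy ∧ halt)]) = {s0, s4, s5}
|Sat(A[halt U AX (busy ∧ halt)])| = |{s0, s4, s5}| = 3.

3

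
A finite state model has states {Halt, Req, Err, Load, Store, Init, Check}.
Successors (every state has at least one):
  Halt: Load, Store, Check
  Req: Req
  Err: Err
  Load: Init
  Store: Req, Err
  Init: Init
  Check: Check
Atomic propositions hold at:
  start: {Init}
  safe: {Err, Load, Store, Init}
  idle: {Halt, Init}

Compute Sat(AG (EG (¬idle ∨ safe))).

{Req, Err, Load, Store, Init, Check}

Sat(¬idle) = {Req, Err, Load, Store, Check}
Sat(¬idle ∨ safe) = {Req, Err, Load, Store, Init, Check}
EG (¬idle ∨ safe): greatest fixpoint, start Z0 = {Req, Err, Load, Store, Init, Check}, keep only states in Sat with some successor in Z. Already a fixed point.
Sat(EG (¬idle ∨ safe)) = {Req, Err, Load, Store, Init, Check}
AG (EG (¬idle ∨ safe)): greatest fixpoint, start Z0 = {Req, Err, Load, Store, Init, Check}, keep only states in Sat with every successor in Z. Already a fixed point.
Sat(AG (EG (¬idle ∨ safe))) = {Req, Err, Load, Store, Init, Check}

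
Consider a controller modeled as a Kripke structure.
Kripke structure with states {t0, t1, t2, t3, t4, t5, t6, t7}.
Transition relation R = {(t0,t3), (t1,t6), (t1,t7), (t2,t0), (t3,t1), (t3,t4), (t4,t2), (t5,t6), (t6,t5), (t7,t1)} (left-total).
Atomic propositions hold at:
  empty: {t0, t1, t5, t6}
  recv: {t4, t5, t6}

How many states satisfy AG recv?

2

AG recv: greatest fixpoint, start Z0 = {t4, t5, t6}, keep only states in Sat with every successor in Z. Z1 = {t5, t6}; fixed.
Sat(AG recv) = {t5, t6}
|Sat(AG recv)| = |{t5, t6}| = 2.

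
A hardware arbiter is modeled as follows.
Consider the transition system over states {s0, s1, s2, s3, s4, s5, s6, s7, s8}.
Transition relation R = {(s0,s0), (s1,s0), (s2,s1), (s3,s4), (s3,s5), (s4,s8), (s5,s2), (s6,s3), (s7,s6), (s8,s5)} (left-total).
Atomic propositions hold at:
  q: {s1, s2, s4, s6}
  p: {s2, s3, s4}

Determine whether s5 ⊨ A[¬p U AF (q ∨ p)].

Yes

Sat(¬p) = {s0, s1, s5, s6, s7, s8}
Sat(q ∨ p) = {s1, s2, s3, s4, s6}
AF (q ∨ p): least fixpoint, start Z0 = {s1, s2, s3, s4, s6}, add states with every successor in Z. Z1 = {s1, s2, s3, s4, s5, s6, s7}; Z2 = {s1, s2, s3, s4, s5, s6, s7, s8}; fixed.
Sat(AF (q ∨ p)) = {s1, s2, s3, s4, s5, s6, s7, s8}
A[¬p U AF (q ∨ p)]: least fixpoint, start Z0 = Sat(AF (q ∨ p)) = {s1, s2, s3, s4, s5, s6, s7, s8}, add states in Sat(¬p) with every successor in Z. Already a fixed point.
Sat(A[¬p U AF (q ∨ p)]) = {s1, s2, s3, s4, s5, s6, s7, s8}
s5 ∈ Sat(A[¬p U AF (q ∨ p)]) = {s1, s2, s3, s4, s5, s6, s7, s8}, so the formula holds at s5.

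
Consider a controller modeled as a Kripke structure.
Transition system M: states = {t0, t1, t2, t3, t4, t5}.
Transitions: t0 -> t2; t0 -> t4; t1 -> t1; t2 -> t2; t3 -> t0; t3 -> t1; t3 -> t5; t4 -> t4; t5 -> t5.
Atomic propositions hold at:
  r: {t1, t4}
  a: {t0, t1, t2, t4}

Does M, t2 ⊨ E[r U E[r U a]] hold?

E[r U a]: least fixpoint, start Z0 = Sat(a) = {t0, t1, t2, t4}, add states in Sat(r) with some successor in Z. Already a fixed point.
Sat(E[r U a]) = {t0, t1, t2, t4}
E[r U E[r U a]]: least fixpoint, start Z0 = Sat(E[r U a]) = {t0, t1, t2, t4}, add states in Sat(r) with some successor in Z. Already a fixed point.
Sat(E[r U E[r U a]]) = {t0, t1, t2, t4}
t2 ∈ Sat(E[r U E[r U a]]) = {t0, t1, t2, t4}, so the formula holds at t2.

Yes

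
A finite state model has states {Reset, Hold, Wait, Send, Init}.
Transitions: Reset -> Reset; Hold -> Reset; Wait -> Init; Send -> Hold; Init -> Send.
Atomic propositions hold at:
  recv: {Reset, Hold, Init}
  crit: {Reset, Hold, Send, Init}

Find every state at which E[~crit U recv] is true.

{Reset, Hold, Wait, Init}

Sat(~crit) = {Wait}
E[~crit U recv]: least fixpoint, start Z0 = Sat(recv) = {Reset, Hold, Init}, add states in Sat(~crit) with some successor in Z. Z1 = {Reset, Hold, Wait, Init}; fixed.
Sat(E[~crit U recv]) = {Reset, Hold, Wait, Init}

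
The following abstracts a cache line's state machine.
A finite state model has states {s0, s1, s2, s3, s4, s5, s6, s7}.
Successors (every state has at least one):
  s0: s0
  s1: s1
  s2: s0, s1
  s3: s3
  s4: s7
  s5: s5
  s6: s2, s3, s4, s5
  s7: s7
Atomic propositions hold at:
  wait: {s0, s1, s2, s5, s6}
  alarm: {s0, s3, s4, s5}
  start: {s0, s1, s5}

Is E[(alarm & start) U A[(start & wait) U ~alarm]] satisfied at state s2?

Sat(alarm & start) = {s0, s5}
Sat(start & wait) = {s0, s1, s5}
Sat(~alarm) = {s1, s2, s6, s7}
A[(start & wait) U ~alarm]: least fixpoint, start Z0 = Sat(~alarm) = {s1, s2, s6, s7}, add states in Sat(start & wait) with every successor in Z. Already a fixed point.
Sat(A[(start & wait) U ~alarm]) = {s1, s2, s6, s7}
E[(alarm & start) U A[(start & wait) U ~alarm]]: least fixpoint, start Z0 = Sat(A[(start & wait) U ~alarm]) = {s1, s2, s6, s7}, add states in Sat(alarm & start) with some successor in Z. Already a fixed point.
Sat(E[(alarm & start) U A[(start & wait) U ~alarm]]) = {s1, s2, s6, s7}
s2 ∈ Sat(E[(alarm & start) U A[(start & wait) U ~alarm]]) = {s1, s2, s6, s7}, so the formula holds at s2.

Yes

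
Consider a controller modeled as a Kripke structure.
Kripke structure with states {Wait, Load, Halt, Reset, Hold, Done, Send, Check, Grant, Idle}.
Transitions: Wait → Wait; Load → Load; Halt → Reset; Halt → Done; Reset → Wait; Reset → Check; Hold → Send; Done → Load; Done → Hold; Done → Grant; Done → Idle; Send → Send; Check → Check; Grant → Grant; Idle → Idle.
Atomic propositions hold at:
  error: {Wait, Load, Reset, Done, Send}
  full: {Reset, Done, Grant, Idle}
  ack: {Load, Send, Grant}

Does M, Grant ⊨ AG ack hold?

Yes

AG ack: greatest fixpoint, start Z0 = {Load, Send, Grant}, keep only states in Sat with every successor in Z. Already a fixed point.
Sat(AG ack) = {Load, Send, Grant}
Grant ∈ Sat(AG ack) = {Load, Send, Grant}, so the formula holds at Grant.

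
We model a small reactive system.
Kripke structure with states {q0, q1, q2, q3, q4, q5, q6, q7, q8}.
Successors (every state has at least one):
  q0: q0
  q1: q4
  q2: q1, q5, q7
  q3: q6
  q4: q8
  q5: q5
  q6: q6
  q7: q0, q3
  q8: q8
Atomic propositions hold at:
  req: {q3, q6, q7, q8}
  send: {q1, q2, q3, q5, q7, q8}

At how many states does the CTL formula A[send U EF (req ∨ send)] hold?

8

Sat(req ∨ send) = {q1, q2, q3, q5, q6, q7, q8}
EF (req ∨ send): least fixpoint, start Z0 = {q1, q2, q3, q5, q6, q7, q8}, add states with some successor in Z. Z1 = {q1, q2, q3, q4, q5, q6, q7, q8}; fixed.
Sat(EF (req ∨ send)) = {q1, q2, q3, q4, q5, q6, q7, q8}
A[send U EF (req ∨ send)]: least fixpoint, start Z0 = Sat(EF (req ∨ send)) = {q1, q2, q3, q4, q5, q6, q7, q8}, add states in Sat(send) with every successor in Z. Already a fixed point.
Sat(A[send U EF (req ∨ send)]) = {q1, q2, q3, q4, q5, q6, q7, q8}
|Sat(A[send U EF (req ∨ send)])| = |{q1, q2, q3, q4, q5, q6, q7, q8}| = 8.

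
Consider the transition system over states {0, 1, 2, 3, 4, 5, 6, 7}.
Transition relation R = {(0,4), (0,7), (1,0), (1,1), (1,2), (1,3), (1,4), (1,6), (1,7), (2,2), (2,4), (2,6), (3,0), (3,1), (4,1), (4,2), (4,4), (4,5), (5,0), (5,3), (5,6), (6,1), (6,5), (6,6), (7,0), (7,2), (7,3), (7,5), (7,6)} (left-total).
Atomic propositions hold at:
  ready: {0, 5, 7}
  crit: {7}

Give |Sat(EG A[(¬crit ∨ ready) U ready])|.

Sat(¬crit) = {0, 1, 2, 3, 4, 5, 6}
Sat(¬crit ∨ ready) = {0, 1, 2, 3, 4, 5, 6, 7}
A[(¬crit ∨ ready) U ready]: least fixpoint, start Z0 = Sat(ready) = {0, 5, 7}, add states in Sat(¬crit ∨ ready) with every successor in Z. Already a fixed point.
Sat(A[(¬crit ∨ ready) U ready]) = {0, 5, 7}
EG A[(¬crit ∨ ready) U ready]: greatest fixpoint, start Z0 = {0, 5, 7}, keep only states in Sat with some successor in Z. Already a fixed point.
Sat(EG A[(¬crit ∨ ready) U ready]) = {0, 5, 7}
|Sat(EG A[(¬crit ∨ ready) U ready])| = |{0, 5, 7}| = 3.

3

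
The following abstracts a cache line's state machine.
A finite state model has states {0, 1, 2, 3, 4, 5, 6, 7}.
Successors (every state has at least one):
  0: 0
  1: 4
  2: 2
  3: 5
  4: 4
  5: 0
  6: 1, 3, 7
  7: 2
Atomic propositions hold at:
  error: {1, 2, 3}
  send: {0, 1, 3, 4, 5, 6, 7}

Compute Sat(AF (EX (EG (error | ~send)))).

{2, 7}

Sat(~send) = {2}
Sat(error | ~send) = {1, 2, 3}
EG (error | ~send): greatest fixpoint, start Z0 = {1, 2, 3}, keep only states in Sat with some successor in Z. Z1 = {2}; fixed.
Sat(EG (error | ~send)) = {2}
Sat(EX (EG (error | ~send))) = {s : some successor in {2}} = {2, 7}
AF (EX (EG (error | ~send))): least fixpoint, start Z0 = {2, 7}, add states with every successor in Z. Already a fixed point.
Sat(AF (EX (EG (error | ~send)))) = {2, 7}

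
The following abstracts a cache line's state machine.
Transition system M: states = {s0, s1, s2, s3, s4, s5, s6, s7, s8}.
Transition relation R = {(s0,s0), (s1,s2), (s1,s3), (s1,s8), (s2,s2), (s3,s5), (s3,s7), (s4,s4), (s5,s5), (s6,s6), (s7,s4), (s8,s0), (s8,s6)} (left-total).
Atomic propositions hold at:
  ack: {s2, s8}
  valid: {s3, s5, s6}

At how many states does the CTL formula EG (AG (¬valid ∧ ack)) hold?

Sat(¬valid) = {s0, s1, s2, s4, s7, s8}
Sat(¬valid ∧ ack) = {s2, s8}
AG (¬valid ∧ ack): greatest fixpoint, start Z0 = {s2, s8}, keep only states in Sat with every successor in Z. Z1 = {s2}; fixed.
Sat(AG (¬valid ∧ ack)) = {s2}
EG (AG (¬valid ∧ ack)): greatest fixpoint, start Z0 = {s2}, keep only states in Sat with some successor in Z. Already a fixed point.
Sat(EG (AG (¬valid ∧ ack))) = {s2}
|Sat(EG (AG (¬valid ∧ ack)))| = |{s2}| = 1.

1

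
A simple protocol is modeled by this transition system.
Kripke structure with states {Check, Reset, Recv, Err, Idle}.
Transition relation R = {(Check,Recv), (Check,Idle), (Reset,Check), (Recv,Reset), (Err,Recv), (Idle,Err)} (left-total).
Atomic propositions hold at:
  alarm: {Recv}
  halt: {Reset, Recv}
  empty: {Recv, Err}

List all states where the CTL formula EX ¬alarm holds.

Sat(¬alarm) = {Check, Reset, Err, Idle}
Sat(EX ¬alarm) = {s : some successor in {Check, Reset, Err, Idle}} = {Check, Reset, Recv, Idle}

{Check, Reset, Recv, Idle}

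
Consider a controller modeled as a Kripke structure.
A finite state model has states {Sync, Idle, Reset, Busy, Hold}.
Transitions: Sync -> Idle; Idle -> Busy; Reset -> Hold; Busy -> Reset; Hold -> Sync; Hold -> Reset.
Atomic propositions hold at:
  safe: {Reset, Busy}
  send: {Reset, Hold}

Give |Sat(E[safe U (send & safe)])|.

2

Sat(send & safe) = {Reset}
E[safe U (send & safe)]: least fixpoint, start Z0 = Sat((send & safe)) = {Reset}, add states in Sat(safe) with some successor in Z. Z1 = {Reset, Busy}; fixed.
Sat(E[safe U (send & safe)]) = {Reset, Busy}
|Sat(E[safe U (send & safe)])| = |{Reset, Busy}| = 2.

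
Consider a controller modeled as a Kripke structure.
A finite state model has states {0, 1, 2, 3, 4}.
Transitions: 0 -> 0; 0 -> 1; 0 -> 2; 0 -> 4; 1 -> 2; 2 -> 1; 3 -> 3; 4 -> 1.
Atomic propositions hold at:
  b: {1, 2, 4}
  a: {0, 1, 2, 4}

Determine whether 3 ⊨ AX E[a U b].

E[a U b]: least fixpoint, start Z0 = Sat(b) = {1, 2, 4}, add states in Sat(a) with some successor in Z. Z1 = {0, 1, 2, 4}; fixed.
Sat(E[a U b]) = {0, 1, 2, 4}
Sat(AX E[a U b]) = {s : every successor in {0, 1, 2, 4}} = {0, 1, 2, 4}
3 ∉ Sat(AX E[a U b]) = {0, 1, 2, 4}, so the formula does not hold at 3.

No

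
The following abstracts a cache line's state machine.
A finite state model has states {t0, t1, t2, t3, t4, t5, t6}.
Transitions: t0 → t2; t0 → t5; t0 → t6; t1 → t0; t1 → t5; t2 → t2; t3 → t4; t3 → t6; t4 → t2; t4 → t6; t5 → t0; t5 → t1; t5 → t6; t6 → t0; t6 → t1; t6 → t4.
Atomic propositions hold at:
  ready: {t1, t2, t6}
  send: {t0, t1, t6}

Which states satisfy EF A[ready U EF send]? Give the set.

EF send: least fixpoint, start Z0 = {t0, t1, t6}, add states with some successor in Z. Z1 = {t0, t1, t3, t4, t5, t6}; fixed.
Sat(EF send) = {t0, t1, t3, t4, t5, t6}
A[ready U EF send]: least fixpoint, start Z0 = Sat(EF send) = {t0, t1, t3, t4, t5, t6}, add states in Sat(ready) with every successor in Z. Already a fixed point.
Sat(A[ready U EF send]) = {t0, t1, t3, t4, t5, t6}
EF A[ready U EF send]: least fixpoint, start Z0 = {t0, t1, t3, t4, t5, t6}, add states with some successor in Z. Already a fixed point.
Sat(EF A[ready U EF send]) = {t0, t1, t3, t4, t5, t6}

{t0, t1, t3, t4, t5, t6}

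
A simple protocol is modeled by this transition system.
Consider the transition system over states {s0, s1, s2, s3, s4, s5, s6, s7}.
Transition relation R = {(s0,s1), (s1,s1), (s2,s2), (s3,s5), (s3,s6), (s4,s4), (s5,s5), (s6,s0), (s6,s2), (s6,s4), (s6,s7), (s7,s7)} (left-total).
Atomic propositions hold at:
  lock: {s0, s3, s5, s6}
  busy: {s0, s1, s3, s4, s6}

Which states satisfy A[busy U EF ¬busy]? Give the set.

Sat(¬busy) = {s2, s5, s7}
EF ¬busy: least fixpoint, start Z0 = {s2, s5, s7}, add states with some successor in Z. Z1 = {s2, s3, s5, s6, s7}; fixed.
Sat(EF ¬busy) = {s2, s3, s5, s6, s7}
A[busy U EF ¬busy]: least fixpoint, start Z0 = Sat(EF ¬busy) = {s2, s3, s5, s6, s7}, add states in Sat(busy) with every successor in Z. Already a fixed point.
Sat(A[busy U EF ¬busy]) = {s2, s3, s5, s6, s7}

{s2, s3, s5, s6, s7}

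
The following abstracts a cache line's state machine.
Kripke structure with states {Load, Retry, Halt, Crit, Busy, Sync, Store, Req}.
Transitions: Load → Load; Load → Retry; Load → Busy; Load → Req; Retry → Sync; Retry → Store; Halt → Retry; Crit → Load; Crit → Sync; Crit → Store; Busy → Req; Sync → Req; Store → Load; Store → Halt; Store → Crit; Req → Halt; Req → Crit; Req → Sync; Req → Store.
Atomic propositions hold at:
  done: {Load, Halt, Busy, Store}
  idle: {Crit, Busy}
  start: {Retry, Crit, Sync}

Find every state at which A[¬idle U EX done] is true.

Sat(¬idle) = {Load, Retry, Halt, Sync, Store, Req}
Sat(EX done) = {s : some successor in {Load, Halt, Busy, Store}} = {Load, Retry, Crit, Store, Req}
A[¬idle U EX done]: least fixpoint, start Z0 = Sat(EX done) = {Load, Retry, Crit, Store, Req}, add states in Sat(¬idle) with every successor in Z. Z1 = {Load, Retry, Halt, Crit, Sync, Store, Req}; fixed.
Sat(A[¬idle U EX done]) = {Load, Retry, Halt, Crit, Sync, Store, Req}

{Load, Retry, Halt, Crit, Sync, Store, Req}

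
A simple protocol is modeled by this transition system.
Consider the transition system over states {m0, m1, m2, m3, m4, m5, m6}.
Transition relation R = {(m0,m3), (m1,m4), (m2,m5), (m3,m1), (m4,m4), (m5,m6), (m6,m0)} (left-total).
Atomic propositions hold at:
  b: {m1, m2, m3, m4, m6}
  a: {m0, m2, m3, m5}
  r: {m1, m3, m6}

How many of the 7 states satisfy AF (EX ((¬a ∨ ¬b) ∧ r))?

5

Sat(¬a) = {m1, m4, m6}
Sat(¬b) = {m0, m5}
Sat(¬a ∨ ¬b) = {m0, m1, m4, m5, m6}
Sat((¬a ∨ ¬b) ∧ r) = {m1, m6}
Sat(EX ((¬a ∨ ¬b) ∧ r)) = {s : some successor in {m1, m6}} = {m3, m5}
AF (EX ((¬a ∨ ¬b) ∧ r)): least fixpoint, start Z0 = {m3, m5}, add states with every successor in Z. Z1 = {m0, m2, m3, m5}; Z2 = {m0, m2, m3, m5, m6}; fixed.
Sat(AF (EX ((¬a ∨ ¬b) ∧ r))) = {m0, m2, m3, m5, m6}
|Sat(AF (EX ((¬a ∨ ¬b) ∧ r)))| = |{m0, m2, m3, m5, m6}| = 5.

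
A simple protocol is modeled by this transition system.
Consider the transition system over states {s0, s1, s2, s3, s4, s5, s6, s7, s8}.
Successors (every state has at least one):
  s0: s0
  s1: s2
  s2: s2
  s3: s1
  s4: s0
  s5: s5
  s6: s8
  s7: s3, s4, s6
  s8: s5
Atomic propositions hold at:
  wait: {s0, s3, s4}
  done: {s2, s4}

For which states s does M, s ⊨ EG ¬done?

Sat(¬done) = {s0, s1, s3, s5, s6, s7, s8}
EG ¬done: greatest fixpoint, start Z0 = {s0, s1, s3, s5, s6, s7, s8}, keep only states in Sat with some successor in Z. Z1 = {s0, s3, s5, s6, s7, s8}; Z2 = {s0, s5, s6, s7, s8}; fixed.
Sat(EG ¬done) = {s0, s5, s6, s7, s8}

{s0, s5, s6, s7, s8}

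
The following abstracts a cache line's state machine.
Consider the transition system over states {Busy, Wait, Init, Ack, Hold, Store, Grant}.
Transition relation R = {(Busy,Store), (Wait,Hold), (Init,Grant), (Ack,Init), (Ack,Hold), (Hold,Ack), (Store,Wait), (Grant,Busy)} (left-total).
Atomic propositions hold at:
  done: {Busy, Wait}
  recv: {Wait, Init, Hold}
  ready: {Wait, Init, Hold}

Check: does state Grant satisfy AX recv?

No

Sat(AX recv) = {s : every successor in {Wait, Init, Hold}} = {Wait, Ack, Store}
Grant ∉ Sat(AX recv) = {Wait, Ack, Store}, so the formula does not hold at Grant.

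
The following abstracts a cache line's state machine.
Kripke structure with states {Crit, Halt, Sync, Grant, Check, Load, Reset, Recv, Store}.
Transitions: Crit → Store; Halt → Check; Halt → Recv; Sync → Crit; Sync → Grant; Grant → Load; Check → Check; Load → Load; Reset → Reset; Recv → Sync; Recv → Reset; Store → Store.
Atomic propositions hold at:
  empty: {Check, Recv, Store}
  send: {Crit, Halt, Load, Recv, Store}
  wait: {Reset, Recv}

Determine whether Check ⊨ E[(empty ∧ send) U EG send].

Sat(empty ∧ send) = {Recv, Store}
EG send: greatest fixpoint, start Z0 = {Crit, Halt, Load, Recv, Store}, keep only states in Sat with some successor in Z. Z1 = {Crit, Halt, Load, Store}; Z2 = {Crit, Load, Store}; fixed.
Sat(EG send) = {Crit, Load, Store}
E[(empty ∧ send) U EG send]: least fixpoint, start Z0 = Sat(EG send) = {Crit, Load, Store}, add states in Sat(empty ∧ send) with some successor in Z. Already a fixed point.
Sat(E[(empty ∧ send) U EG send]) = {Crit, Load, Store}
Check ∉ Sat(E[(empty ∧ send) U EG send]) = {Crit, Load, Store}, so the formula does not hold at Check.

No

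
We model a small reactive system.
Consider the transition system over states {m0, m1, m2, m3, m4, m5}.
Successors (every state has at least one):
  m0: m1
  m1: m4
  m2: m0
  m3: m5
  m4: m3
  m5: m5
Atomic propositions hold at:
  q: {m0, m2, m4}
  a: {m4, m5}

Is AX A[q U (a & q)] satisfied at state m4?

No

Sat(a & q) = {m4}
A[q U (a & q)]: least fixpoint, start Z0 = Sat((a & q)) = {m4}, add states in Sat(q) with every successor in Z. Already a fixed point.
Sat(A[q U (a & q)]) = {m4}
Sat(AX A[q U (a & q)]) = {s : every successor in {m4}} = {m1}
m4 ∉ Sat(AX A[q U (a & q)]) = {m1}, so the formula does not hold at m4.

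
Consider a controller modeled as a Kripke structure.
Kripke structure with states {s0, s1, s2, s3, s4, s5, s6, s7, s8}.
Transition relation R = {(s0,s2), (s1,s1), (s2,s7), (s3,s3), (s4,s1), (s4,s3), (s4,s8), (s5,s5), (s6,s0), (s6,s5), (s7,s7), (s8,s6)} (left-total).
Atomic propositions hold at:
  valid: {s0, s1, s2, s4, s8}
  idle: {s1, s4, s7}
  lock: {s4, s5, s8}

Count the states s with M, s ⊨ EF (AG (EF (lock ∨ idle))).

8

Sat(lock ∨ idle) = {s1, s4, s5, s7, s8}
EF (lock ∨ idle): least fixpoint, start Z0 = {s1, s4, s5, s7, s8}, add states with some successor in Z. Z1 = {s1, s2, s4, s5, s6, s7, s8}; Z2 = {s0, s1, s2, s4, s5, s6, s7, s8}; fixed.
Sat(EF (lock ∨ idle)) = {s0, s1, s2, s4, s5, s6, s7, s8}
AG (EF (lock ∨ idle)): greatest fixpoint, start Z0 = {s0, s1, s2, s4, s5, s6, s7, s8}, keep only states in Sat with every successor in Z. Z1 = {s0, s1, s2, s5, s6, s7, s8}; fixed.
Sat(AG (EF (lock ∨ idle))) = {s0, s1, s2, s5, s6, s7, s8}
EF (AG (EF (lock ∨ idle))): least fixpoint, start Z0 = {s0, s1, s2, s5, s6, s7, s8}, add states with some successor in Z. Z1 = {s0, s1, s2, s4, s5, s6, s7, s8}; fixed.
Sat(EF (AG (EF (lock ∨ idle)))) = {s0, s1, s2, s4, s5, s6, s7, s8}
|Sat(EF (AG (EF (lock ∨ idle))))| = |{s0, s1, s2, s4, s5, s6, s7, s8}| = 8.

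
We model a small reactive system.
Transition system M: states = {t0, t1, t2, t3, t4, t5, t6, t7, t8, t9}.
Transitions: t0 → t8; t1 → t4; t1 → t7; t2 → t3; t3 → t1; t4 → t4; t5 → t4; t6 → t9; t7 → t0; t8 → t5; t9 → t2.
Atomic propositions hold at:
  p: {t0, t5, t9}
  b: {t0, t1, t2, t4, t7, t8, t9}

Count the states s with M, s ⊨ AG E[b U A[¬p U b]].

Sat(¬p) = {t1, t2, t3, t4, t6, t7, t8}
A[¬p U b]: least fixpoint, start Z0 = Sat(b) = {t0, t1, t2, t4, t7, t8, t9}, add states in Sat(¬p) with every successor in Z. Z1 = {t0, t1, t2, t3, t4, t6, t7, t8, t9}; fixed.
Sat(A[¬p U b]) = {t0, t1, t2, t3, t4, t6, t7, t8, t9}
E[b U A[¬p U b]]: least fixpoint, start Z0 = Sat(A[¬p U b]) = {t0, t1, t2, t3, t4, t6, t7, t8, t9}, add states in Sat(b) with some successor in Z. Already a fixed point.
Sat(E[b U A[¬p U b]]) = {t0, t1, t2, t3, t4, t6, t7, t8, t9}
AG E[b U A[¬p U b]]: greatest fixpoint, start Z0 = {t0, t1, t2, t3, t4, t6, t7, t8, t9}, keep only states in Sat with every successor in Z. Z1 = {t0, t1, t2, t3, t4, t6, t7, t9}; Z2 = {t1, t2, t3, t4, t6, t7, t9}; Z3 = {t1, t2, t3, t4, t6, t9}; Z4 = {t2, t3, t4, t6, t9}; Z5 = {t2, t4, t6, t9}; Z6 = {t4, t6, t9}; Z7 = {t4, t6}; Z8 = {t4}; fixed.
Sat(AG E[b U A[¬p U b]]) = {t4}
|Sat(AG E[b U A[¬p U b]])| = |{t4}| = 1.

1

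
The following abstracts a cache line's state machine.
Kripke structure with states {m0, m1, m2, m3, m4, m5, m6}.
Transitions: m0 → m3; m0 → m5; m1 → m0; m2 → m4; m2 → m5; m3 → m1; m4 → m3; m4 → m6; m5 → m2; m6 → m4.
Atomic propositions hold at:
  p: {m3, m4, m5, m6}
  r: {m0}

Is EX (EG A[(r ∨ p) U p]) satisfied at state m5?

No

Sat(r ∨ p) = {m0, m3, m4, m5, m6}
A[(r ∨ p) U p]: least fixpoint, start Z0 = Sat(p) = {m3, m4, m5, m6}, add states in Sat(r ∨ p) with every successor in Z. Z1 = {m0, m3, m4, m5, m6}; fixed.
Sat(A[(r ∨ p) U p]) = {m0, m3, m4, m5, m6}
EG A[(r ∨ p) U p]: greatest fixpoint, start Z0 = {m0, m3, m4, m5, m6}, keep only states in Sat with some successor in Z. Z1 = {m0, m4, m6}; Z2 = {m4, m6}; fixed.
Sat(EG A[(r ∨ p) U p]) = {m4, m6}
Sat(EX (EG A[(r ∨ p) U p])) = {s : some successor in {m4, m6}} = {m2, m4, m6}
m5 ∉ Sat(EX (EG A[(r ∨ p) U p])) = {m2, m4, m6}, so the formula does not hold at m5.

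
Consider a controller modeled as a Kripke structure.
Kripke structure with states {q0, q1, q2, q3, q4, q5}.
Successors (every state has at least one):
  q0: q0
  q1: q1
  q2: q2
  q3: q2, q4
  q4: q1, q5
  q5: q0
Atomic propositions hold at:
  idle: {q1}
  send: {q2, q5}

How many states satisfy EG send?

EG send: greatest fixpoint, start Z0 = {q2, q5}, keep only states in Sat with some successor in Z. Z1 = {q2}; fixed.
Sat(EG send) = {q2}
|Sat(EG send)| = |{q2}| = 1.

1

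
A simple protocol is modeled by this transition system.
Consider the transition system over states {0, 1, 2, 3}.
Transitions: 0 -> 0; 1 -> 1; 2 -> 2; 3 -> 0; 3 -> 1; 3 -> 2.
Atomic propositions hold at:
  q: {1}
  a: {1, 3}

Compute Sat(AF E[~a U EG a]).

{1, 3}

Sat(~a) = {0, 2}
EG a: greatest fixpoint, start Z0 = {1, 3}, keep only states in Sat with some successor in Z. Already a fixed point.
Sat(EG a) = {1, 3}
E[~a U EG a]: least fixpoint, start Z0 = Sat(EG a) = {1, 3}, add states in Sat(~a) with some successor in Z. Already a fixed point.
Sat(E[~a U EG a]) = {1, 3}
AF E[~a U EG a]: least fixpoint, start Z0 = {1, 3}, add states with every successor in Z. Already a fixed point.
Sat(AF E[~a U EG a]) = {1, 3}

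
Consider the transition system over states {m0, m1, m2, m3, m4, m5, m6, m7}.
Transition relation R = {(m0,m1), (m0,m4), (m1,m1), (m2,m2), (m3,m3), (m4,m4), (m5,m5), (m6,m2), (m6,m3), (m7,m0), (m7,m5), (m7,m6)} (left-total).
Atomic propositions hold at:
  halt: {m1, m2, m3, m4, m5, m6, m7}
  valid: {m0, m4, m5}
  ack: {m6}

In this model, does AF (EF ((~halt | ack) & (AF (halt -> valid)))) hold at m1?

No

Sat(~halt) = {m0}
Sat(~halt | ack) = {m0, m6}
Sat(halt -> valid) = {m0, m4, m5}
AF (halt -> valid): least fixpoint, start Z0 = {m0, m4, m5}, add states with every successor in Z. Already a fixed point.
Sat(AF (halt -> valid)) = {m0, m4, m5}
Sat((~halt | ack) & (AF (halt -> valid))) = {m0}
EF ((~halt | ack) & (AF (halt -> valid))): least fixpoint, start Z0 = {m0}, add states with some successor in Z. Z1 = {m0, m7}; fixed.
Sat(EF ((~halt | ack) & (AF (halt -> valid)))) = {m0, m7}
AF (EF ((~halt | ack) & (AF (halt -> valid)))): least fixpoint, start Z0 = {m0, m7}, add states with every successor in Z. Already a fixed point.
Sat(AF (EF ((~halt | ack) & (AF (halt -> valid))))) = {m0, m7}
m1 ∉ Sat(AF (EF ((~halt | ack) & (AF (halt -> valid))))) = {m0, m7}, so the formula does not hold at m1.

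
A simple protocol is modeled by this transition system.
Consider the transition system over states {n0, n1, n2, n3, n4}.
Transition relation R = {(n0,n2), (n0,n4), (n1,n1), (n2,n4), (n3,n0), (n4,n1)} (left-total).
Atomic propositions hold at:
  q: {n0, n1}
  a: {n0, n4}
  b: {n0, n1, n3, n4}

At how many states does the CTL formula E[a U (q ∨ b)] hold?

4

Sat(q ∨ b) = {n0, n1, n3, n4}
E[a U (q ∨ b)]: least fixpoint, start Z0 = Sat((q ∨ b)) = {n0, n1, n3, n4}, add states in Sat(a) with some successor in Z. Already a fixed point.
Sat(E[a U (q ∨ b)]) = {n0, n1, n3, n4}
|Sat(E[a U (q ∨ b)])| = |{n0, n1, n3, n4}| = 4.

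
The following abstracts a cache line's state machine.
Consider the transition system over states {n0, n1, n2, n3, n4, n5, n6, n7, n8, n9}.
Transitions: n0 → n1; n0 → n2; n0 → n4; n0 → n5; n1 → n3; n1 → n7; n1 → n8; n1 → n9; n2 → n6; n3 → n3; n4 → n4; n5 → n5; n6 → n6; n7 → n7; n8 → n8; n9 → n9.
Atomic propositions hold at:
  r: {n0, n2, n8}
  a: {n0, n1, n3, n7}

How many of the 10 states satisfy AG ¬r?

6

Sat(¬r) = {n1, n3, n4, n5, n6, n7, n9}
AG ¬r: greatest fixpoint, start Z0 = {n1, n3, n4, n5, n6, n7, n9}, keep only states in Sat with every successor in Z. Z1 = {n3, n4, n5, n6, n7, n9}; fixed.
Sat(AG ¬r) = {n3, n4, n5, n6, n7, n9}
|Sat(AG ¬r)| = |{n3, n4, n5, n6, n7, n9}| = 6.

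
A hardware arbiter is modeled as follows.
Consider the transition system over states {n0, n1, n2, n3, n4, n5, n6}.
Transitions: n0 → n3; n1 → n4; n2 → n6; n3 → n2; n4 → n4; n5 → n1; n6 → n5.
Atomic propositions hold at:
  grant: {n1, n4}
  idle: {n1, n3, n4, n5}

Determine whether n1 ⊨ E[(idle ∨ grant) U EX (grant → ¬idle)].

No

Sat(idle ∨ grant) = {n1, n3, n4, n5}
Sat(¬idle) = {n0, n2, n6}
Sat(grant → ¬idle) = {n0, n2, n3, n5, n6}
Sat(EX (grant → ¬idle)) = {s : some successor in {n0, n2, n3, n5, n6}} = {n0, n2, n3, n6}
E[(idle ∨ grant) U EX (grant → ¬idle)]: least fixpoint, start Z0 = Sat(EX (grant → ¬idle)) = {n0, n2, n3, n6}, add states in Sat(idle ∨ grant) with some successor in Z. Already a fixed point.
Sat(E[(idle ∨ grant) U EX (grant → ¬idle)]) = {n0, n2, n3, n6}
n1 ∉ Sat(E[(idle ∨ grant) U EX (grant → ¬idle)]) = {n0, n2, n3, n6}, so the formula does not hold at n1.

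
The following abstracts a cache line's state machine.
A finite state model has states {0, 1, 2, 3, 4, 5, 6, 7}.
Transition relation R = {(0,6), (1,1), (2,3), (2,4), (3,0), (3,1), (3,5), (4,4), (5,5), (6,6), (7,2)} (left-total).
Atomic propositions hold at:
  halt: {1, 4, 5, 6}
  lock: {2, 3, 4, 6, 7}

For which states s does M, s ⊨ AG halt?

{1, 4, 5, 6}

AG halt: greatest fixpoint, start Z0 = {1, 4, 5, 6}, keep only states in Sat with every successor in Z. Already a fixed point.
Sat(AG halt) = {1, 4, 5, 6}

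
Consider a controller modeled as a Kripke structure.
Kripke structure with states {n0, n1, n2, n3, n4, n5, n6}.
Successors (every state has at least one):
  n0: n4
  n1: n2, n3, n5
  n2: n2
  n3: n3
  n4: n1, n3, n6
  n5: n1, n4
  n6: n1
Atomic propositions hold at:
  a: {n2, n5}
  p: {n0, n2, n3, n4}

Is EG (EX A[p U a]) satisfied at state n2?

A[p U a]: least fixpoint, start Z0 = Sat(a) = {n2, n5}, add states in Sat(p) with every successor in Z. Already a fixed point.
Sat(A[p U a]) = {n2, n5}
Sat(EX A[p U a]) = {s : some successor in {n2, n5}} = {n1, n2}
EG (EX A[p U a]): greatest fixpoint, start Z0 = {n1, n2}, keep only states in Sat with some successor in Z. Already a fixed point.
Sat(EG (EX A[p U a])) = {n1, n2}
n2 ∈ Sat(EG (EX A[p U a])) = {n1, n2}, so the formula holds at n2.

Yes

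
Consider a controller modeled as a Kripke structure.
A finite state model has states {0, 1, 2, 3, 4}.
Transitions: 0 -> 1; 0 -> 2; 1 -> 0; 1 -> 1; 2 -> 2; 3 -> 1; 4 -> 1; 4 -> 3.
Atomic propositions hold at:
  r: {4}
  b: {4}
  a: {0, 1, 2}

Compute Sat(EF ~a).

{3, 4}

Sat(~a) = {3, 4}
EF ~a: least fixpoint, start Z0 = {3, 4}, add states with some successor in Z. Already a fixed point.
Sat(EF ~a) = {3, 4}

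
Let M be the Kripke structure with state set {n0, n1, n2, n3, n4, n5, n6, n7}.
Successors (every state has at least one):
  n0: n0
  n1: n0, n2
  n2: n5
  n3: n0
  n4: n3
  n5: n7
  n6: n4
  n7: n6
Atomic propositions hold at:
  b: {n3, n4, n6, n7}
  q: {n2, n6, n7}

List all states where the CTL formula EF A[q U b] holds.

{n1, n2, n3, n4, n5, n6, n7}

A[q U b]: least fixpoint, start Z0 = Sat(b) = {n3, n4, n6, n7}, add states in Sat(q) with every successor in Z. Already a fixed point.
Sat(A[q U b]) = {n3, n4, n6, n7}
EF A[q U b]: least fixpoint, start Z0 = {n3, n4, n6, n7}, add states with some successor in Z. Z1 = {n3, n4, n5, n6, n7}; Z2 = {n2, n3, n4, n5, n6, n7}; Z3 = {n1, n2, n3, n4, n5, n6, n7}; fixed.
Sat(EF A[q U b]) = {n1, n2, n3, n4, n5, n6, n7}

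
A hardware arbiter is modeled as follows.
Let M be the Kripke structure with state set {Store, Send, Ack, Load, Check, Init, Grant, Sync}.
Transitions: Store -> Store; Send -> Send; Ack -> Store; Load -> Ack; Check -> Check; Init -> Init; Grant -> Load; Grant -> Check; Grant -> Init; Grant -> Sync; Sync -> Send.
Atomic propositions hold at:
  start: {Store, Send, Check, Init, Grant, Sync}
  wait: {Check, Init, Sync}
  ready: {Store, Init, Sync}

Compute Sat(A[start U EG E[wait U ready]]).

E[wait U ready]: least fixpoint, start Z0 = Sat(ready) = {Store, Init, Sync}, add states in Sat(wait) with some successor in Z. Already a fixed point.
Sat(E[wait U ready]) = {Store, Init, Sync}
EG E[wait U ready]: greatest fixpoint, start Z0 = {Store, Init, Sync}, keep only states in Sat with some successor in Z. Z1 = {Store, Init}; fixed.
Sat(EG E[wait U ready]) = {Store, Init}
A[start U EG E[wait U ready]]: least fixpoint, start Z0 = Sat(EG E[wait U ready]) = {Store, Init}, add states in Sat(start) with every successor in Z. Already a fixed point.
Sat(A[start U EG E[wait U ready]]) = {Store, Init}

{Store, Init}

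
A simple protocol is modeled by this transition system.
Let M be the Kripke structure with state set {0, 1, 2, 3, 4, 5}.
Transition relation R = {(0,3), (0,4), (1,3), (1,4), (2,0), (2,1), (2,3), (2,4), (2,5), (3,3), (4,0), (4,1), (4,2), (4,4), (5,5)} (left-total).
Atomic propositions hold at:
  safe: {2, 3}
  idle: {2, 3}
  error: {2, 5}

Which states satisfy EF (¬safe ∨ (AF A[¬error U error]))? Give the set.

Sat(¬safe) = {0, 1, 4, 5}
Sat(¬error) = {0, 1, 3, 4}
A[¬error U error]: least fixpoint, start Z0 = Sat(error) = {2, 5}, add states in Sat(¬error) with every successor in Z. Already a fixed point.
Sat(A[¬error U error]) = {2, 5}
AF A[¬error U error]: least fixpoint, start Z0 = {2, 5}, add states with every successor in Z. Already a fixed point.
Sat(AF A[¬error U error]) = {2, 5}
Sat(¬safe ∨ (AF A[¬error U error])) = {0, 1, 2, 4, 5}
EF (¬safe ∨ (AF A[¬error U error])): least fixpoint, start Z0 = {0, 1, 2, 4, 5}, add states with some successor in Z. Already a fixed point.
Sat(EF (¬safe ∨ (AF A[¬error U error]))) = {0, 1, 2, 4, 5}

{0, 1, 2, 4, 5}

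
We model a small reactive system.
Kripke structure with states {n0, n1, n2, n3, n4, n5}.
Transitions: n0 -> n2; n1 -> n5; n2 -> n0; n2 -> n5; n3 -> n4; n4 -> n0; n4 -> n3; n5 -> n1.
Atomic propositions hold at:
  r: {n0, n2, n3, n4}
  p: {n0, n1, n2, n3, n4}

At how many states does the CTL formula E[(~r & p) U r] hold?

Sat(~r) = {n1, n5}
Sat(~r & p) = {n1}
E[(~r & p) U r]: least fixpoint, start Z0 = Sat(r) = {n0, n2, n3, n4}, add states in Sat(~r & p) with some successor in Z. Already a fixed point.
Sat(E[(~r & p) U r]) = {n0, n2, n3, n4}
|Sat(E[(~r & p) U r])| = |{n0, n2, n3, n4}| = 4.

4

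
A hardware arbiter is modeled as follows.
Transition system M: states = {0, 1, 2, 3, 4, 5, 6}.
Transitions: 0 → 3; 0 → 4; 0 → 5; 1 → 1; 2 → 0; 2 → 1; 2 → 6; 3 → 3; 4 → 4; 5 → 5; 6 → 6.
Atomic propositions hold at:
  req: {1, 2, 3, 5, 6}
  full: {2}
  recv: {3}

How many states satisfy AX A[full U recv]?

A[full U recv]: least fixpoint, start Z0 = Sat(recv) = {3}, add states in Sat(full) with every successor in Z. Already a fixed point.
Sat(A[full U recv]) = {3}
Sat(AX A[full U recv]) = {s : every successor in {3}} = {3}
|Sat(AX A[full U recv])| = |{3}| = 1.

1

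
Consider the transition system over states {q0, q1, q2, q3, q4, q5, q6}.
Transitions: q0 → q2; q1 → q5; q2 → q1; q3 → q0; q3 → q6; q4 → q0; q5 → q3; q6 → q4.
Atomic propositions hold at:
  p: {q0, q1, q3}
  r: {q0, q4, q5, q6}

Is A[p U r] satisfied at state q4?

Yes

A[p U r]: least fixpoint, start Z0 = Sat(r) = {q0, q4, q5, q6}, add states in Sat(p) with every successor in Z. Z1 = {q0, q1, q3, q4, q5, q6}; fixed.
Sat(A[p U r]) = {q0, q1, q3, q4, q5, q6}
q4 ∈ Sat(A[p U r]) = {q0, q1, q3, q4, q5, q6}, so the formula holds at q4.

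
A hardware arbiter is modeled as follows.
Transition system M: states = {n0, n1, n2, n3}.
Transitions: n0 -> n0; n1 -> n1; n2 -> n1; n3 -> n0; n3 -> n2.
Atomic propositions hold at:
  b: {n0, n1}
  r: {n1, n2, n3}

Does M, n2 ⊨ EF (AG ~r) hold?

Sat(~r) = {n0}
AG ~r: greatest fixpoint, start Z0 = {n0}, keep only states in Sat with every successor in Z. Already a fixed point.
Sat(AG ~r) = {n0}
EF (AG ~r): least fixpoint, start Z0 = {n0}, add states with some successor in Z. Z1 = {n0, n3}; fixed.
Sat(EF (AG ~r)) = {n0, n3}
n2 ∉ Sat(EF (AG ~r)) = {n0, n3}, so the formula does not hold at n2.

No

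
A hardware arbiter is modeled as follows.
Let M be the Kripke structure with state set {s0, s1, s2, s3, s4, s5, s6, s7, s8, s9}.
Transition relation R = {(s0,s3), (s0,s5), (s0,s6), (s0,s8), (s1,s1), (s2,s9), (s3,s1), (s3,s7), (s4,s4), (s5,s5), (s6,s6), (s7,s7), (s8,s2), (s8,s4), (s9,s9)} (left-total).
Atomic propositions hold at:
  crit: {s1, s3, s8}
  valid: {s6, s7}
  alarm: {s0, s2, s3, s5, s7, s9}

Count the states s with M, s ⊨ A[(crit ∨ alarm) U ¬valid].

8

Sat(crit ∨ alarm) = {s0, s1, s2, s3, s5, s7, s8, s9}
Sat(¬valid) = {s0, s1, s2, s3, s4, s5, s8, s9}
A[(crit ∨ alarm) U ¬valid]: least fixpoint, start Z0 = Sat(¬valid) = {s0, s1, s2, s3, s4, s5, s8, s9}, add states in Sat(crit ∨ alarm) with every successor in Z. Already a fixed point.
Sat(A[(crit ∨ alarm) U ¬valid]) = {s0, s1, s2, s3, s4, s5, s8, s9}
|Sat(A[(crit ∨ alarm) U ¬valid])| = |{s0, s1, s2, s3, s4, s5, s8, s9}| = 8.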